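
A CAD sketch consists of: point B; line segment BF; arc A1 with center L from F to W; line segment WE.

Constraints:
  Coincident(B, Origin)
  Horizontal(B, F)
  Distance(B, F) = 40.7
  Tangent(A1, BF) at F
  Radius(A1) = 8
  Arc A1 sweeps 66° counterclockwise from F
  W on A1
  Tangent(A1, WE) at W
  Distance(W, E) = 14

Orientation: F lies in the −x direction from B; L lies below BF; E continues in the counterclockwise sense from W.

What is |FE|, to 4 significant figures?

21.83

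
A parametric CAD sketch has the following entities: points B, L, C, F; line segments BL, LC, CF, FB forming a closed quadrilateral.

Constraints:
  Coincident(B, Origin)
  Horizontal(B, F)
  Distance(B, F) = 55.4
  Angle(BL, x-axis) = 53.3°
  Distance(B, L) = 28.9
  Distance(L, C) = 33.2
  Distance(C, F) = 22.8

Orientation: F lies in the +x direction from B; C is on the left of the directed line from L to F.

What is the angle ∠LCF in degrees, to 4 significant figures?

104.1°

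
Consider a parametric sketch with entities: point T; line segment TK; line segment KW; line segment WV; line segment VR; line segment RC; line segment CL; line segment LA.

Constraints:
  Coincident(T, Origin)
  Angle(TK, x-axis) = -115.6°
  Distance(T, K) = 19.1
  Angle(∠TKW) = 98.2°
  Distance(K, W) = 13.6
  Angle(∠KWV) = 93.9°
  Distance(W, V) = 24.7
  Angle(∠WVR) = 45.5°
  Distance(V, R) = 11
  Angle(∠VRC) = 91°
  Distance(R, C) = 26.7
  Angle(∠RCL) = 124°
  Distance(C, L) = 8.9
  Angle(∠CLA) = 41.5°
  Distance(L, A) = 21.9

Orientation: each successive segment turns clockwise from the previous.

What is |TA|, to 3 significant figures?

19.6

T is at the origin; TK runs at -115.6° with length 19.1, so K = (-8.25, -17.2). ∠TKW = 98.2° gives KW at 163° from the x-axis; with |KW| = 13.6, W = (-21.2, -13.2). ∠KWV = 93.9° gives WV at 76.5° from the x-axis; with |WV| = 24.7, V = (-15.5, 10.9). ∠WVR = 45.5° gives VR at -58.0° from the x-axis; with |VR| = 11.0, R = (-9.64, 1.53). ∠VRC = 91.0° gives RC at -147° from the x-axis; with |RC| = 26.7, C = (-32.0, -13.0). ∠RCL = 124.0° gives CL at 157° from the x-axis; with |CL| = 8.9, L = (-40.2, -9.53). ∠CLA = 41.5° gives LA at 18.5° from the x-axis; with |LA| = 21.9, A = (-19.5, -2.58). Then |TA| = |A − T| = 19.6.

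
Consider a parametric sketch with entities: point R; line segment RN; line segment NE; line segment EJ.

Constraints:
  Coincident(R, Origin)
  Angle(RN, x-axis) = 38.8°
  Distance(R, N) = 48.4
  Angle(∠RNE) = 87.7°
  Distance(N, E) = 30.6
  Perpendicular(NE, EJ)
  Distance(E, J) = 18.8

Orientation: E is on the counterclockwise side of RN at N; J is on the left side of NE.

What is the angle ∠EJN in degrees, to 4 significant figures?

58.43°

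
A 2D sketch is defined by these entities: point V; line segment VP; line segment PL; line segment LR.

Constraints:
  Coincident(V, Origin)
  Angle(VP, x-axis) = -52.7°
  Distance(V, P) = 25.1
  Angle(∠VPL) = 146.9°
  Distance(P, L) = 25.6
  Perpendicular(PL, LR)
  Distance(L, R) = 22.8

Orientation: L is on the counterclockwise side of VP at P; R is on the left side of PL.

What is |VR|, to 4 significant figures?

47.51

V is at the origin; VP runs at -52.7° with length 25.1, so P = 25.1·(cos -52.7°, sin -52.7°) = (15.21, -19.97). ∠VPL = 146.9°, so PL runs at -52.7° + (180° − 146.9°) = -19.60° from the x-axis; with |PL| = 25.6, L = P + 25.6·(cos -19.60°, sin -19.60°) = (39.33, -28.55). The perpendicularity gives LR at right angles to PL; with |LR| = 22.8 on the left of PL, R = L + 22.8·(0.3355, 0.9421) = (46.98, -7.075). Then |VR| = |R − V| = 47.51.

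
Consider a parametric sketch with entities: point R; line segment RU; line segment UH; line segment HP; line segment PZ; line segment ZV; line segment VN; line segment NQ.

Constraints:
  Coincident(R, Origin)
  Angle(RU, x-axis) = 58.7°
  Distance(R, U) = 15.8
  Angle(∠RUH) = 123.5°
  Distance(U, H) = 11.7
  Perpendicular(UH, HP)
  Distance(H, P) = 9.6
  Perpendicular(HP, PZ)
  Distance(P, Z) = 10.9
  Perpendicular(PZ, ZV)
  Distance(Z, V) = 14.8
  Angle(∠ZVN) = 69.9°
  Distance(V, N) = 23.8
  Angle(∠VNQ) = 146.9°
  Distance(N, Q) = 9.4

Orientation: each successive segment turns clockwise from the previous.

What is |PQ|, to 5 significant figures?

17.105

R is at the origin; RU runs at 58.7° with length 15.8, so U = (8.2084, 13.500). ∠RUH = 123.5° gives UH at 2.2000° from the x-axis; with |UH| = 11.7, H = (19.900, 13.950). UH ⟂ HP, so HP runs at -87.800°; with |HP| = 9.6, P = (20.268, 4.3567). HP is perpendicular to PZ, so PZ runs at -177.80°; with |PZ| = 10.9, Z = (9.3763, 3.9382). PZ ⟂ ZV, so ZV runs at 92.200°; with |ZV| = 14.8, V = (8.8082, 18.727). ∠ZVN = 69.9° gives VN at -17.900° from the x-axis; with |VN| = 23.8, N = (31.456, 11.412). ∠VNQ = 146.9° gives NQ at -51.000° from the x-axis; with |NQ| = 9.4, Q = (37.372, 4.1071). Then |PQ| = |Q − P| = 17.105.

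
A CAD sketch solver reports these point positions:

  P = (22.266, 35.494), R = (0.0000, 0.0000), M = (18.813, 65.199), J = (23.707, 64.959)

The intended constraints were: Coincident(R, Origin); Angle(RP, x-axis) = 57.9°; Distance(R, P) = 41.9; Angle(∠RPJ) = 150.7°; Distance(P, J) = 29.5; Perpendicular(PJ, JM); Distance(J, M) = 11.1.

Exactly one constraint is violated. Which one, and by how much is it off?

Distance(J, M) = 11.1 — off by 6.20.

R = (0.00, 0.00) ✓; RP at 57.90° ✓; |RP| = 41.90 ✓; ∠RPJ = 150.7° ✓; |PJ| = 29.50 ✓; ∠(PJ, JM) = 89.99° ✓; |JM| = 4.900 ✗.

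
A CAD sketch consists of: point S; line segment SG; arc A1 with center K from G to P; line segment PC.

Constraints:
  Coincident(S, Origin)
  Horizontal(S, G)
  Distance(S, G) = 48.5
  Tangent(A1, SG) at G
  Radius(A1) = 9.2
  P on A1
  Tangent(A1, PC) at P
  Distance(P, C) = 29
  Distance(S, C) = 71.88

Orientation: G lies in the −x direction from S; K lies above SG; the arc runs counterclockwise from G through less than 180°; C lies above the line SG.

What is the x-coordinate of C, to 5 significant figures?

-61.921

Checks: S = (0.00, 0.00) ✓; |KP| = 9.200 ✓; ∠(KP, PC) = 90.00° ✓; |PC| = 29.00 ✓; |SC| = 71.88 ✓.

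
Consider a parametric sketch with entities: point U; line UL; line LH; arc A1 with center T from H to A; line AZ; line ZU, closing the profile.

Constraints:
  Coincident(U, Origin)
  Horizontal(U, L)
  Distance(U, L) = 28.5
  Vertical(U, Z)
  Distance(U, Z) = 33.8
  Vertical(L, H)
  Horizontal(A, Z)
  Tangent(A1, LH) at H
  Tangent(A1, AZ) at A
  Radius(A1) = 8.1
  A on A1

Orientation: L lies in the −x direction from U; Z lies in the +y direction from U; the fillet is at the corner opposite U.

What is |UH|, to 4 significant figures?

38.38

The virtual corner opposite U is at (-28.50, 33.80). A1 meets LH tangentially, so TH is at right angles to LH and A1 meets AZ tangentially, so TA is at right angles to AZ, with radius 8.1, so the center T sits 8.1 in from both sides at T = (-20.40, 25.70). That places the tangent points at H = (-28.50, 25.70) on LH and A = (-20.40, 33.80) on AZ. Then |UH| = |H − U| = 38.38.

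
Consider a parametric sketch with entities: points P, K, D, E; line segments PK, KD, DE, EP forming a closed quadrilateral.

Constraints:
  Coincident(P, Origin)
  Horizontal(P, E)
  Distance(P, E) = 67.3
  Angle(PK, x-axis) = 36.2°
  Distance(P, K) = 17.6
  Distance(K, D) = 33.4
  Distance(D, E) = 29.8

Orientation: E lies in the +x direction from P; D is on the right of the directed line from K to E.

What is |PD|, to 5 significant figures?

41.234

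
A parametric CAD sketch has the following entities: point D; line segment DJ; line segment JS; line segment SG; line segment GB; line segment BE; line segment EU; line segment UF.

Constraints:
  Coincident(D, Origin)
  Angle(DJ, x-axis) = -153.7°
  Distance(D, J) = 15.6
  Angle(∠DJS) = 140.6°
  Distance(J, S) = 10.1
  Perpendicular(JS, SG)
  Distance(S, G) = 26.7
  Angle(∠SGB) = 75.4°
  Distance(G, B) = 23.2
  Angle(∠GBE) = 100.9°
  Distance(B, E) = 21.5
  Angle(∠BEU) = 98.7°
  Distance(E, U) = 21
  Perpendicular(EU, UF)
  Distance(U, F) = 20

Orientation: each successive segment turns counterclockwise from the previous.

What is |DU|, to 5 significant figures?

25.232

∠GBE = 100.9° gives BE at 159.40° from the x-axis; with |BE| = 21.5, E = (-10.023, 3.3284). ∠BEU = 98.7° gives EU at -119.30° from the x-axis; with |EU| = 21.0, U = (-20.300, -14.985). Then |DU| = |U − D| = 25.232.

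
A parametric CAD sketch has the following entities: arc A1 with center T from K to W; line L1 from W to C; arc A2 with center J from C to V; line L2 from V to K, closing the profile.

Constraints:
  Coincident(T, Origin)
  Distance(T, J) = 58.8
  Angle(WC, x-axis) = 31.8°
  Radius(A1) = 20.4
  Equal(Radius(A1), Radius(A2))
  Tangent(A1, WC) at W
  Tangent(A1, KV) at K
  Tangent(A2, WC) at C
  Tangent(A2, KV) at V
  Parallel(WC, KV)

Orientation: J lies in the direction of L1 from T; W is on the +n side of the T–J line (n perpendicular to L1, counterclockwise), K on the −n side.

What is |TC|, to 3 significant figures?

62.2

Tangency of A1 to both parallel lines with radius 20.4 puts W and K at T ± 20.4·n: W = (-10.7, 17.3), K = (10.7, -17.3). Equal radii place C and V the same way about J: C = J + 20.4·n = (39.2, 48.3), V = J − 20.4·n = (60.7, 13.6). Then |TC| = |C − T| = 62.2.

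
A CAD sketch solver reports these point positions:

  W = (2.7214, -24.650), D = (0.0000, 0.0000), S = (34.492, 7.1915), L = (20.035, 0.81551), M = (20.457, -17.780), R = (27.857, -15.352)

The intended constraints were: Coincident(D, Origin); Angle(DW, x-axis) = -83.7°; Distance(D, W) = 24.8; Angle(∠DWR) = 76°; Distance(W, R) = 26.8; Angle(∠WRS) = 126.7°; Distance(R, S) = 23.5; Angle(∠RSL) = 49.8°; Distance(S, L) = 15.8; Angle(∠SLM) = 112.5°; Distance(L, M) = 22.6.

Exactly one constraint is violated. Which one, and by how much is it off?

Distance(L, M) = 22.6 — off by 4.00.

D = (0.00, 0.00) ✓; DW at -83.70° ✓; |DW| = 24.80 ✓; ∠DWR = 76.00° ✓; |WR| = 26.80 ✓; ∠WRS = 126.7° ✓; |RS| = 23.50 ✓; ∠RSL = 49.80° ✓; |SL| = 15.80 ✓; ∠SLM = 112.5° ✓; |LM| = 18.60 ✗.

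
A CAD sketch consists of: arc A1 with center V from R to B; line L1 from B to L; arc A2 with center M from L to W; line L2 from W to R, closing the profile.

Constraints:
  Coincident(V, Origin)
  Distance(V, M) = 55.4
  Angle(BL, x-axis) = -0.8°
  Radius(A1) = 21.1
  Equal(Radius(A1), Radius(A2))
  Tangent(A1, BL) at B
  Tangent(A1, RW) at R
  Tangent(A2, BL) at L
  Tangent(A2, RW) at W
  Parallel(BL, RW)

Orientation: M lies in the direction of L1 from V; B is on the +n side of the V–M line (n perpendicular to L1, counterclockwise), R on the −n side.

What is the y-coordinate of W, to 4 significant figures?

-21.87

The slot axis is L1's direction at -0.8°, so u = (cos -0.8°, sin -0.8°) = (0.9999, -0.01396) and n = (−sin -0.8°, cos -0.8°) = (0.01396, 0.9999). V is at the origin and M lies 55.4 along u from V, so M = 55.4·u = (55.39, -0.7735). Tangency of A1 to both parallel lines with radius 21.1 puts B and R at V ± 21.1·n: B = (0.2946, 21.10), R = (-0.2946, -21.10). Equal radii place L and W the same way about M: L = M + 21.1·n = (55.69, 20.32), W = M − 21.1·n = (55.10, -21.87). So W.y = -21.87.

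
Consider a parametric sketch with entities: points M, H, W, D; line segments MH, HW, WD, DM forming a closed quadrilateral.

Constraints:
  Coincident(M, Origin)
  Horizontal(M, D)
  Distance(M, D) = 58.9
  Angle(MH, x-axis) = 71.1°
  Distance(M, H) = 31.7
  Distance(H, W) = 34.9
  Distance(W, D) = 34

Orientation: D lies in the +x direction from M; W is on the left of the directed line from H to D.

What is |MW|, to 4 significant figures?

54.82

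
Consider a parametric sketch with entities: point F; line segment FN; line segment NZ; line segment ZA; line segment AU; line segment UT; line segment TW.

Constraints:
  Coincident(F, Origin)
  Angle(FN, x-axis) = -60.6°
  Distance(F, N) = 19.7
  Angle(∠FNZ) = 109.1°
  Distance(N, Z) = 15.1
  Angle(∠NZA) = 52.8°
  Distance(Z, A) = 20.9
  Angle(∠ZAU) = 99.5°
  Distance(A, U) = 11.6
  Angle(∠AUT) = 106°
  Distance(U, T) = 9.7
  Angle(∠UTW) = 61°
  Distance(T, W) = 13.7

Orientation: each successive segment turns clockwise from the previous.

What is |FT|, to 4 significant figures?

16.87

∠ZAU = 99.5° gives AU at 20.80° from the x-axis; with |AU| = 11.6, U = (6.414, -3.858). ∠AUT = 106.0° gives UT at -53.20° from the x-axis; with |UT| = 9.7, T = (12.22, -11.63). Then |FT| = |T − F| = 16.87.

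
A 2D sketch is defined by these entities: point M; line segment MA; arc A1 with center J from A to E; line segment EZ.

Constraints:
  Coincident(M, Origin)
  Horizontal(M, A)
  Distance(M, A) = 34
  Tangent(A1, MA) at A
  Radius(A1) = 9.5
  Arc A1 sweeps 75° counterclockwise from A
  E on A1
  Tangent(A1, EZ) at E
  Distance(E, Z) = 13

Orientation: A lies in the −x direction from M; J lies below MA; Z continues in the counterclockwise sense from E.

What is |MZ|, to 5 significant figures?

50.499

M is at the origin; M and A share the same y with |MA| = 34.0 and A on the −x side, so A = (-34.000, 0.0000). A1 meets MA tangentially, so JA is at right angles to MA, so J = A + (0, -9.5) = (-34.000, -9.5000). On A1, A sits at bearing 90° from J; a 75° counterclockwise sweep puts E at bearing 165°, so E = J + 9.5·(cos 165°, sin 165°) = (-43.176, -7.0412). Tangency of A1 to EZ means the radius JE is perpendicular to EZ, so EZ runs along (−sin 165°, cos 165°); with |EZ| = 13.0, Z = (-46.541, -19.598). Then |MZ| = |Z − M| = 50.499.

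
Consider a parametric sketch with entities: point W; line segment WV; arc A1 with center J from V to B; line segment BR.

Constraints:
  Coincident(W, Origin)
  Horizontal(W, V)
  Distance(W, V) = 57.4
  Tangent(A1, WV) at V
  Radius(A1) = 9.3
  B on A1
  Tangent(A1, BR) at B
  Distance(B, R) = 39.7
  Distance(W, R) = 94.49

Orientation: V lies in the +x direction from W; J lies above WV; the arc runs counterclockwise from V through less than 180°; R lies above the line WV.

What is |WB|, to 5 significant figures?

65.374

W is at the origin; W and V share the same y with |WV| = 57.4 and V on the +x side, so V = (57.400, 0.0000). The tangent condition forces JV to be normal to WV, so J = V + (0, 9.3) = (57.400, 9.3000). Since JB ⟂ BR (tangency), |JR| = √(9.3² + 39.7²) = 40.775 regardless of where B sits on A1. So R lies on both circle(W, 94.49) and circle(J, 40.775); the above-WV intersection is R = (86.632, 37.727). B is the foot of the tangent from R: B = (65.233, 4.2873).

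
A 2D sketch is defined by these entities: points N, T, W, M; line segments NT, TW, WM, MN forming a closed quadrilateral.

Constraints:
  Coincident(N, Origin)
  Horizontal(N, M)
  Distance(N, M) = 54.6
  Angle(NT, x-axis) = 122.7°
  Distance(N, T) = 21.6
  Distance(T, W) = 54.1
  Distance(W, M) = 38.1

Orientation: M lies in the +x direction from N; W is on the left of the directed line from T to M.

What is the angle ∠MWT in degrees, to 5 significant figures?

94.781°

N is at the origin; N and M share the same y with |NM| = 54.6 and M in +x, so M = (54.6, 0). NT runs at 122.7° with |NT| = 21.6, so T = (-11.669, 18.177). W is determined by |TW| = 54.1 and |WM| = 38.1 together: it lies at the intersection of circle(T, 54.1) and circle(M, 38.1). With |TM| = 68.717, the foot of the radical line on TM is 45.092 from T and the perpendicular offset is √(54.1² − 45.092²) = 29.891. Taking the left-of-TM solution: W = (39.724, 35.076).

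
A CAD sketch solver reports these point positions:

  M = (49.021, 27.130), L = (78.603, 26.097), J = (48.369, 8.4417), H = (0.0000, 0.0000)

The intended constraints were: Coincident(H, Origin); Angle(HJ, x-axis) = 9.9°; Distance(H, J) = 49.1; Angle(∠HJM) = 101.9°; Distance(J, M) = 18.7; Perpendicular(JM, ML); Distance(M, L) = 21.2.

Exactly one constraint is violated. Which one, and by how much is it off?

Distance(M, L) = 21.2 — off by 8.40.

H = (0.00, 0.00) ✓; HJ at 9.900° ✓; |HJ| = 49.10 ✓; ∠HJM = 101.9° ✓; |JM| = 18.70 ✓; ∠(JM, ML) = 90.00° ✓; |ML| = 29.60 ✗.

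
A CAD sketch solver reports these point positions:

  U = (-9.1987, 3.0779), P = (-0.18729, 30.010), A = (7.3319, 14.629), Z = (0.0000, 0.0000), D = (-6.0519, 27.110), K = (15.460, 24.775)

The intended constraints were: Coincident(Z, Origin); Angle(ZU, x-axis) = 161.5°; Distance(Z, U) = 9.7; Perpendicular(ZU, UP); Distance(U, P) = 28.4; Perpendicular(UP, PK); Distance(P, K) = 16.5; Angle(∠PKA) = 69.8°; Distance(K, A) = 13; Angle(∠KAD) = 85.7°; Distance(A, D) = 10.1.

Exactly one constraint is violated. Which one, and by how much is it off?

Distance(A, D) = 10.1 — off by 8.20.

Z = (0.00, 0.00) ✓; ZU at 161.5° ✓; |ZU| = 9.700 ✓; ∠(ZU, UP) = 90.00° ✓; |UP| = 28.40 ✓; ∠(UP, PK) = 90.00° ✓; |PK| = 16.50 ✓; ∠PKA = 69.80° ✓; |KA| = 13.00 ✓; ∠KAD = 85.70° ✓; |AD| = 18.30 ✗.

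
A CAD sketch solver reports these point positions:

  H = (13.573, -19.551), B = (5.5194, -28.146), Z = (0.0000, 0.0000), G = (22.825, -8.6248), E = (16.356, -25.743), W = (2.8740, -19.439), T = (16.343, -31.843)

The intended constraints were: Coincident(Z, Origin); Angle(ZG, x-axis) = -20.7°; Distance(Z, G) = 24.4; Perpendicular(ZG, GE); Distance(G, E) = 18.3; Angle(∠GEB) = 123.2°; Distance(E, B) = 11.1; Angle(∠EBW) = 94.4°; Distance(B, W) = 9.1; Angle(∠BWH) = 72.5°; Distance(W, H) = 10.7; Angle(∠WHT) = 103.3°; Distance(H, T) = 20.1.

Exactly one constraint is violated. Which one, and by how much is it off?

Distance(H, T) = 20.1 — off by 7.50.

Z = (0.00, 0.00) ✓; ZG at -20.70° ✓; |ZG| = 24.40 ✓; ∠(ZG, GE) = 90.00° ✓; |GE| = 18.30 ✓; ∠GEB = 123.2° ✓; |EB| = 11.10 ✓; ∠EBW = 94.40° ✓; |BW| = 9.100 ✓; ∠BWH = 72.50° ✓; |WH| = 10.70 ✓; ∠WHT = 103.3° ✓; |HT| = 12.60 ✗.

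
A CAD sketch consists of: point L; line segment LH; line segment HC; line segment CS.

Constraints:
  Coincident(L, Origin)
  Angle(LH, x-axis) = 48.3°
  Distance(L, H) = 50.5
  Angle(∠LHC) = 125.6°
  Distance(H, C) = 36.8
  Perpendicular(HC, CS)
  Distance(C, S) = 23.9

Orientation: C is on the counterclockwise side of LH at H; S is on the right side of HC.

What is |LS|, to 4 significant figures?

92.75

L is at the origin; LH runs at 48.3° with length 50.5, so H = 50.5·(cos 48.3°, sin 48.3°) = (33.59, 37.71). ∠LHC = 125.6°, so HC runs at 48.3° + (180° − 125.6°) = 102.7° from the x-axis; with |HC| = 36.8, C = H + 36.8·(cos 102.7°, sin 102.7°) = (25.50, 73.60). HC ⟂ CS; with |CS| = 23.9 on the right of HC, S = C + 23.9·(0.9755, 0.2198) = (48.82, 78.86). Then |LS| = |S − L| = 92.75.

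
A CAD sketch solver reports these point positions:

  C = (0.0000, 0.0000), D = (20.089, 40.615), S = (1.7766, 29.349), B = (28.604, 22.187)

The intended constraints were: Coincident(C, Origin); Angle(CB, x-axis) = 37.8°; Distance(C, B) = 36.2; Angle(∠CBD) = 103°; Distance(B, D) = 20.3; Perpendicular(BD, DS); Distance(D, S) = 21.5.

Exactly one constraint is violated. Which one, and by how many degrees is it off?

Perpendicular(BD, DS) — off by 6.80°.

C = (0.00, 0.00) ✓; CB at 37.80° ✓; |CB| = 36.20 ✓; ∠CBD = 103.0° ✓; |BD| = 20.30 ✓; ∠(BD, DS) = 96.80° ✗; |DS| = 21.50 ✓.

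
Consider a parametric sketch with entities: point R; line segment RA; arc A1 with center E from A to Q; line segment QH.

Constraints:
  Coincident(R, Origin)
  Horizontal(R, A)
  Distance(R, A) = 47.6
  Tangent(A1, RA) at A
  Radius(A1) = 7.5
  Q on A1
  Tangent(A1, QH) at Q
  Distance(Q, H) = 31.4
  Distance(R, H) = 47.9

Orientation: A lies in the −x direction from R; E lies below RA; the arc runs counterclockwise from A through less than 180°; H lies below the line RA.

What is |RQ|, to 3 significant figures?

54.6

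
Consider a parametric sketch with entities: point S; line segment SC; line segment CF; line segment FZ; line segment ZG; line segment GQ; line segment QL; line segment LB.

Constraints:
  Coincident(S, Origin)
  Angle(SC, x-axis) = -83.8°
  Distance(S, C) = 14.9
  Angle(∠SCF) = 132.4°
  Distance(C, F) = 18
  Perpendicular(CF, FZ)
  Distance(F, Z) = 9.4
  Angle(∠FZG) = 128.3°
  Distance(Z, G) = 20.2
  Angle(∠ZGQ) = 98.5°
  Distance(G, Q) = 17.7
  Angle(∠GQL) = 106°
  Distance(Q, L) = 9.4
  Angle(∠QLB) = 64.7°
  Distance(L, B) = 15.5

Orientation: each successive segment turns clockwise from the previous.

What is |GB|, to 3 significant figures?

8.22

S is at the origin; SC runs at -83.8° with length 14.9, so C = (1.61, -14.8). ∠SCF = 132.4° gives CF at -131° from the x-axis; with |CF| = 18.0, F = (-10.3, -28.3). CF is perpendicular to FZ, so FZ runs at 139°; with |FZ| = 9.4, Z = (-17.3, -22.1). ∠FZG = 128.3° gives ZG at 86.9° from the x-axis; with |ZG| = 20.2, G = (-16.3, -1.93). ∠ZGQ = 98.5° gives GQ at 5.40° from the x-axis; with |GQ| = 17.7, Q = (1.37, -0.262). ∠GQL = 106.0° gives QL at -68.6° from the x-axis; with |QL| = 9.4, L = (4.80, -9.01). ∠QLB = 64.7° gives LB at 176° from the x-axis; with |LB| = 15.5, B = (-10.7, -7.96). Then |GB| = |B − G| = 8.22.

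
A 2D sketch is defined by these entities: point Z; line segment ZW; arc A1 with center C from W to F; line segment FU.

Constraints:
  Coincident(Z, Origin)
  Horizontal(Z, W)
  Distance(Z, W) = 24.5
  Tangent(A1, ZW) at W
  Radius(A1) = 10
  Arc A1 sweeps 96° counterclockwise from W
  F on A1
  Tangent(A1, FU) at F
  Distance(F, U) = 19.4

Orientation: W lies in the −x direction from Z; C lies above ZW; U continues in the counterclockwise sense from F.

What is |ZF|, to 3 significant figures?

18.3

Z is at the origin; Z and W share the same y with |ZW| = 24.5 and W on the −x side, so W = (-24.5, 0.00). A1 meets ZW tangentially, so CW is at right angles to ZW, so C = W + (0, 10) = (-24.5, 10.0). On A1, W sits at bearing -90° from C; a 96° counterclockwise sweep puts F at bearing 6°, so F = C + 10.0·(cos 6°, sin 6°) = (-14.6, 11.0). Then |ZF| = |F − Z| = 18.3.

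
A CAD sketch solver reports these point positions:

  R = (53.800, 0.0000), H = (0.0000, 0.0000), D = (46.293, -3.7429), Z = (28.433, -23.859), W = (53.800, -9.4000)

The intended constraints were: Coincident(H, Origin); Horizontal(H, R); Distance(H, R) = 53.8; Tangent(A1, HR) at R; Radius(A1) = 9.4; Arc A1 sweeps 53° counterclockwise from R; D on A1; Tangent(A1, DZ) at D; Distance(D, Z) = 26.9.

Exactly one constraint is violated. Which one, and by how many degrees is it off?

Tangent(A1, DZ) at D — off by 4.60°.

H = (0.00, 0.00) ✓; H.y = 0.00, R.y = 0.00 ✓; |HR| = 53.80 ✓; ∠(WR, RH) = 90.00° ✓; |WR| = 9.400 ✓; bearing(W→D) − bearing(W→R) = 53.00° ✓; |WD| = 9.400 ✓; ∠(WD, DZ) = 94.60° ✗; |DZ| = 26.90 ✓.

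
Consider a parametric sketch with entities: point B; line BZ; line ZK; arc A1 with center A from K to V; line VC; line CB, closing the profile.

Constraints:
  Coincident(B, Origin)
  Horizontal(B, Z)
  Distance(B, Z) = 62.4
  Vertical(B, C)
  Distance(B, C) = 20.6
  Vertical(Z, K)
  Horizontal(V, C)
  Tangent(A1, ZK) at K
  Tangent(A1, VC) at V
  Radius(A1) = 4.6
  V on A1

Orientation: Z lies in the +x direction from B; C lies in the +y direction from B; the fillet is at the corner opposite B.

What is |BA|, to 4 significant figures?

59.97

BC is vertical with |BC| = 20.6 and C on the +y side, so C = (0.000, 20.60). The virtual corner opposite B is at (62.40, 20.60). Tangency of A1 to ZK means the radius AK is perpendicular to ZK and the tangent condition forces AV to be normal to VC, with radius 4.6, so the center A sits 4.6 in from both sides at A = (57.80, 16.00). Then |BA| = |A − B| = 59.97.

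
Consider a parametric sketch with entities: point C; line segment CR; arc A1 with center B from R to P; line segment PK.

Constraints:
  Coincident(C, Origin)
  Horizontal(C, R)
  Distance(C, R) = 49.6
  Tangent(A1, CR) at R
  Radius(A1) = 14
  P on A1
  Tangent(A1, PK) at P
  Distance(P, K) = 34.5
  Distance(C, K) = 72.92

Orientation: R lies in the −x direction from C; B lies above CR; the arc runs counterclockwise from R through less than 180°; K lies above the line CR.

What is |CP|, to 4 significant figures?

42.09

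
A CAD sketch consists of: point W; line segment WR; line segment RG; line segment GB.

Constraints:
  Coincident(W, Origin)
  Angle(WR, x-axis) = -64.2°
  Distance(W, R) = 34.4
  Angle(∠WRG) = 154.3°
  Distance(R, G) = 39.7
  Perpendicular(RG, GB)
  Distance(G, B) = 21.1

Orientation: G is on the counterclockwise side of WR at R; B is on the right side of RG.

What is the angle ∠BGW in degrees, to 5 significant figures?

101.92°

∠WRG = 154.3°, so RG runs at -64.2° + (180° − 154.3°) = -38.500° from the x-axis; with |RG| = 39.7, G = R + 39.7·(cos -38.500°, sin -38.500°) = (46.041, -55.685). The perpendicularity gives GB at right angles to RG; with |GB| = 21.1 on the right of RG, B = G + 21.1·(-0.62251, -0.78261) = (32.906, -72.198). Then cos ∠BGW = GB·GW / (|GB||GW|), giving 101.92°.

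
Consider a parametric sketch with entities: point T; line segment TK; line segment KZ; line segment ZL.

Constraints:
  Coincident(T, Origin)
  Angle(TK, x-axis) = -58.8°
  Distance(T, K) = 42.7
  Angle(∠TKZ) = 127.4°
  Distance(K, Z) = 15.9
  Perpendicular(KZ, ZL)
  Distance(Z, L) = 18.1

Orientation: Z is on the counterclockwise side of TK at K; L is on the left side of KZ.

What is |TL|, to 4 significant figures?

44.73

∠TKZ = 127.4°, so KZ runs at -58.8° + (180° − 127.4°) = -6.200° from the x-axis; with |KZ| = 15.9, Z = K + 15.9·(cos -6.200°, sin -6.200°) = (37.93, -38.24). KZ ⟂ ZL; with |ZL| = 18.1 on the left of KZ, L = Z + 18.1·(0.1080, 0.9942) = (39.88, -20.25). Then |TL| = |L − T| = 44.73.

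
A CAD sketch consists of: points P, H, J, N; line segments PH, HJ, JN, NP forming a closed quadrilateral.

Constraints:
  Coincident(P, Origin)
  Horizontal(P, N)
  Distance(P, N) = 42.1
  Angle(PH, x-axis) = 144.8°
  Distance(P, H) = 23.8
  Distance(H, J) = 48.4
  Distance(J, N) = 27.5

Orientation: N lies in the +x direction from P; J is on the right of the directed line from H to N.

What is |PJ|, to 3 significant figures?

24.6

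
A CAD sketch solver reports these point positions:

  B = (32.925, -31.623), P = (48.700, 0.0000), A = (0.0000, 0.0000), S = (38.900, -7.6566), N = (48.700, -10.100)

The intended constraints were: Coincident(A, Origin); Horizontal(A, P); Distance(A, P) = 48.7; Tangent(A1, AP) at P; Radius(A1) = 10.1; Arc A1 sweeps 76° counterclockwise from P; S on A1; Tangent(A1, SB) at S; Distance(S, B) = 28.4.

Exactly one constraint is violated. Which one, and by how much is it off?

Distance(S, B) = 28.4 — off by 3.70.

A = (0.00, 0.00) ✓; A.y = 0.00, P.y = 0.00 ✓; |AP| = 48.70 ✓; ∠(NP, PA) = 90.00° ✓; |NP| = 10.10 ✓; bearing(N→S) − bearing(N→P) = 76.00° ✓; |NS| = 10.10 ✓; ∠(NS, SB) = 90.00° ✓; |SB| = 24.70 ✗.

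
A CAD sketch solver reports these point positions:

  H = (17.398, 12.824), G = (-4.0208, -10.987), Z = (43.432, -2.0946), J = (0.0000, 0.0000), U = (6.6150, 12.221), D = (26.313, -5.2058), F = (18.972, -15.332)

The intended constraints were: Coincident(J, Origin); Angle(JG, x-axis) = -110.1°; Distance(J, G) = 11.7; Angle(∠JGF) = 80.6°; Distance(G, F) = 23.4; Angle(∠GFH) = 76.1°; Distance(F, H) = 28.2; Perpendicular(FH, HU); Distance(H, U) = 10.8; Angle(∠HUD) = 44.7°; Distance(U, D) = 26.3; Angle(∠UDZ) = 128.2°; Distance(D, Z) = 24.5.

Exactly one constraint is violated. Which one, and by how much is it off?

Distance(D, Z) = 24.5 — off by 7.10.

J = (0.00, 0.00) ✓; JG at -110.1° ✓; |JG| = 11.70 ✓; ∠JGF = 80.60° ✓; |GF| = 23.40 ✓; ∠GFH = 76.10° ✓; |FH| = 28.20 ✓; ∠(FH, HU) = 90.00° ✓; |HU| = 10.80 ✓; ∠HUD = 44.70° ✓; |UD| = 26.30 ✓; ∠UDZ = 128.2° ✓; |DZ| = 17.40 ✗.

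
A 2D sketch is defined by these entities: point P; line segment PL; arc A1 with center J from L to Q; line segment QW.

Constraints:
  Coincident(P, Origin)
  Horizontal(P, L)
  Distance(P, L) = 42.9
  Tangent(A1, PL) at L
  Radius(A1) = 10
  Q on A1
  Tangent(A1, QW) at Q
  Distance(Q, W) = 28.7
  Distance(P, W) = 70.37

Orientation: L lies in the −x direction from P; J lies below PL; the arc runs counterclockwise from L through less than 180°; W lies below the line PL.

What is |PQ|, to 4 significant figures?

52.80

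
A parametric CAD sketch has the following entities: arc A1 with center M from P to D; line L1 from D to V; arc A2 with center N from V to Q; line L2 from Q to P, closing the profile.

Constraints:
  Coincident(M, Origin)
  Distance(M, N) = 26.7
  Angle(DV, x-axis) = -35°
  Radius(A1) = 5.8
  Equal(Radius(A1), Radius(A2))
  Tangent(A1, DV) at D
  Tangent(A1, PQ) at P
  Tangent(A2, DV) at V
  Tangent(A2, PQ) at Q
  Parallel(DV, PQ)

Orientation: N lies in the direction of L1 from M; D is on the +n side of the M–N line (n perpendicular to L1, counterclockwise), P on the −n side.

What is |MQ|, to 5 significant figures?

27.323

The slot axis is L1's direction at -35.0°, so u = (cos -35.0°, sin -35.0°) = (0.81915, -0.57358) and n = (−sin -35.0°, cos -35.0°) = (0.57358, 0.81915). M is at the origin and N lies 26.7 along u from M, so N = 26.7·u = (21.871, -15.314). Tangency of A1 to both parallel lines with radius 5.8 puts D and P at M ± 5.8·n: D = (3.3267, 4.7511), P = (-3.3267, -4.7511). Equal radii place V and Q the same way about N: V = N + 5.8·n = (25.198, -10.563), Q = N − 5.8·n = (18.545, -20.066). Then |MQ| = |Q − M| = 27.323.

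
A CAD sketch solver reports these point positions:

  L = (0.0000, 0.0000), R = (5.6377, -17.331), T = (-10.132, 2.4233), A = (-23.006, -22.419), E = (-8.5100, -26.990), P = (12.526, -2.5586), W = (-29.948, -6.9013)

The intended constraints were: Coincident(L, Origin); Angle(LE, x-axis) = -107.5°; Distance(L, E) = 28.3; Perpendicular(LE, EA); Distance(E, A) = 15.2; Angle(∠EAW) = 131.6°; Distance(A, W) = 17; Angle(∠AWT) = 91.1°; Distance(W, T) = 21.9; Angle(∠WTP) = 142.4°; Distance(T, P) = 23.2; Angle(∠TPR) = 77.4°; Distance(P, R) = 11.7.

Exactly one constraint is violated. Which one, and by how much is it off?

Distance(P, R) = 11.7 — off by 4.60.

L = (0.00, 0.00) ✓; LE at -107.5° ✓; |LE| = 28.30 ✓; ∠(LE, EA) = 90.00° ✓; |EA| = 15.20 ✓; ∠EAW = 131.6° ✓; |AW| = 17.00 ✓; ∠AWT = 91.10° ✓; |WT| = 21.90 ✓; ∠WTP = 142.4° ✓; |TP| = 23.20 ✓; ∠TPR = 77.40° ✓; |PR| = 16.30 ✗.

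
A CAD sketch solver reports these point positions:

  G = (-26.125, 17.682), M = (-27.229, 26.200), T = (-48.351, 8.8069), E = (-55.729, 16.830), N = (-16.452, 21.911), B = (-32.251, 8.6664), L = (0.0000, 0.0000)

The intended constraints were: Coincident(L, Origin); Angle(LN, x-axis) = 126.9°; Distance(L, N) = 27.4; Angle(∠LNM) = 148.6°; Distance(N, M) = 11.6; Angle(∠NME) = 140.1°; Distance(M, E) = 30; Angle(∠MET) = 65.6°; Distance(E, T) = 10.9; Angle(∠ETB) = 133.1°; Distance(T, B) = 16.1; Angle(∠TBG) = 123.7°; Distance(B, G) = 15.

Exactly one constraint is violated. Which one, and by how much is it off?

Distance(B, G) = 15 — off by 4.10.

L = (0.00, 0.00) ✓; LN at 126.9° ✓; |LN| = 27.40 ✓; ∠LNM = 148.6° ✓; |NM| = 11.60 ✓; ∠NME = 140.1° ✓; |ME| = 30.00 ✓; ∠MET = 65.60° ✓; |ET| = 10.90 ✓; ∠ETB = 133.1° ✓; |TB| = 16.10 ✓; ∠TBG = 123.7° ✓; |BG| = 10.90 ✗.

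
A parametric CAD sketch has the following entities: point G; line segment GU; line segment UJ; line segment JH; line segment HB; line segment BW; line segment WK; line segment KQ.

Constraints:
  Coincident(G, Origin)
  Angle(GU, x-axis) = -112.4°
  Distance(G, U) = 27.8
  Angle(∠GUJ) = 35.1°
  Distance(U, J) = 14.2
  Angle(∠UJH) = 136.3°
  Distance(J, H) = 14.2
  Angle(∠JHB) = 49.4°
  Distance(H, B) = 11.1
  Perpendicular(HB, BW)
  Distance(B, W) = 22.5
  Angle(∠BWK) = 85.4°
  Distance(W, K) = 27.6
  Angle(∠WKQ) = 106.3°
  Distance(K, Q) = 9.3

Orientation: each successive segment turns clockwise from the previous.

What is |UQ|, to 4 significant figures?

41.68

G is at the origin; GU runs at -112.4° with length 27.8, so U = (-10.59, -25.70). ∠GUJ = 35.1° gives UJ at 102.7° from the x-axis; with |UJ| = 14.2, J = (-13.72, -11.85). ∠UJH = 136.3° gives JH at 59.00° from the x-axis; with |JH| = 14.2, H = (-6.402, 0.3220). ∠JHB = 49.4° gives HB at -71.60° from the x-axis; with |HB| = 11.1, B = (-2.898, -10.21). HB is perpendicular to BW, so BW runs at -161.6°; with |BW| = 22.5, W = (-24.25, -17.31). ∠BWK = 85.4° gives WK at 103.8° from the x-axis; with |WK| = 27.6, K = (-30.83, 9.491). ∠WKQ = 106.3° gives KQ at 30.10° from the x-axis; with |KQ| = 9.3, Q = (-22.79, 14.15). Then |UQ| = |Q − U| = 41.68.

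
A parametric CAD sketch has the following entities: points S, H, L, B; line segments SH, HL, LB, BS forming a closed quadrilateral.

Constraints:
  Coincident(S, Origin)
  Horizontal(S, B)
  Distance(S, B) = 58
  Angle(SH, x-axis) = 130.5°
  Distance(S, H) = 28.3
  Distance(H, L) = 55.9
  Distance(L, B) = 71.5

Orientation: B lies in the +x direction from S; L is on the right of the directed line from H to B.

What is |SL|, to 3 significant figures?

33.3

Checks: |HL| = 55.90 ✓; |LB| = 71.50 ✓.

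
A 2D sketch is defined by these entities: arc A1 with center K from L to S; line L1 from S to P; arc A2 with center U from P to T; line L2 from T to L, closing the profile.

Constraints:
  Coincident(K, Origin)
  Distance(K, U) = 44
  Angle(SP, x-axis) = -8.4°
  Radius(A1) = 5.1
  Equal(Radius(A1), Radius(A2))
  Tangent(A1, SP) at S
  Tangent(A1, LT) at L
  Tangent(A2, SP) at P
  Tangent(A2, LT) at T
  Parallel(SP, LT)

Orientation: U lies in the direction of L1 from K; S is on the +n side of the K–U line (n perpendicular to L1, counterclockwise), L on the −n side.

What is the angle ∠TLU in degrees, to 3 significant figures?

6.61°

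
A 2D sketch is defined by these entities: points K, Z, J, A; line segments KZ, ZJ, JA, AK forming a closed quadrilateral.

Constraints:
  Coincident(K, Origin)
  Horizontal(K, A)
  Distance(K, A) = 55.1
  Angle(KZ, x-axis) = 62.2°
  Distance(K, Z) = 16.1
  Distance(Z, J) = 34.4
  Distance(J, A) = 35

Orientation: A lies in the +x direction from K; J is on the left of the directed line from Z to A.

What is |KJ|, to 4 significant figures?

48.58

K is at the origin; K and A share the same y with |KA| = 55.1 and A in +x, so A = (55.1, 0). KZ runs at 62.2° with |KZ| = 16.1, so Z = (7.509, 14.24). J is determined by |ZJ| = 34.4 and |JA| = 35.0 together: it lies at the intersection of circle(Z, 34.4) and circle(A, 35.0). With |ZA| = 49.68, the foot of the radical line on ZA is 24.42 from Z and the perpendicular offset is √(34.4² − 24.42²) = 24.23. Taking the left-of-ZA solution: J = (37.85, 30.45).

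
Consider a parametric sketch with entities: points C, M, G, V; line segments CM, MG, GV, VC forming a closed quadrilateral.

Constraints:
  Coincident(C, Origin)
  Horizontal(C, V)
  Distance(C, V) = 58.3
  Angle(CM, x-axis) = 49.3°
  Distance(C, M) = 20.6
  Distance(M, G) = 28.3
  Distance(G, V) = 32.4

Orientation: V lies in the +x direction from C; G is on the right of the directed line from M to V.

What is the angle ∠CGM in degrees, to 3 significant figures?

42.4°

Checks: |MG| = 28.30 ✓; |GV| = 32.40 ✓.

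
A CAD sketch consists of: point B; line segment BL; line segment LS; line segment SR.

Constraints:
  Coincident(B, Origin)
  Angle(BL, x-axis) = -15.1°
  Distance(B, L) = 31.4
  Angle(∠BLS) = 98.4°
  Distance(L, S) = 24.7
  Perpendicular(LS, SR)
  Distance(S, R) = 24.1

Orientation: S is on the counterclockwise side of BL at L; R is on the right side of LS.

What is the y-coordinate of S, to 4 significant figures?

14.47

B is at the origin; BL runs at -15.1° with length 31.4, so L = 31.4·(cos -15.1°, sin -15.1°) = (30.32, -8.180). ∠BLS = 98.4°, so LS runs at -15.1° + (180° − 98.4°) = 66.50° from the x-axis; with |LS| = 24.7, S = L + 24.7·(cos 66.50°, sin 66.50°) = (40.16, 14.47). So S.y = 14.47.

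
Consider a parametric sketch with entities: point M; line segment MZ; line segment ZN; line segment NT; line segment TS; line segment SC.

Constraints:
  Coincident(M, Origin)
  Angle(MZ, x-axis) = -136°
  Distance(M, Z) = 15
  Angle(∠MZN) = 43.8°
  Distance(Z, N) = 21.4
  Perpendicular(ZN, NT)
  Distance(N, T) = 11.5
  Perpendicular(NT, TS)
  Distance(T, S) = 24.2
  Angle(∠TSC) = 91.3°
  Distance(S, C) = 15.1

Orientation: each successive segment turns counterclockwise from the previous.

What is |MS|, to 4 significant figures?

13.67

M is at the origin; MZ runs at -136.0° with length 15.0, so Z = (-10.79, -10.42). ∠MZN = 43.8° gives ZN at 0.2000° from the x-axis; with |ZN| = 21.4, N = (10.61, -10.35). ZN is perpendicular to NT, so NT runs at 90.20°; with |NT| = 11.5, T = (10.57, 1.155). NT ⟂ TS, so TS runs at -179.8°; with |TS| = 24.2, S = (-13.63, 1.070). Then |MS| = |S − M| = 13.67.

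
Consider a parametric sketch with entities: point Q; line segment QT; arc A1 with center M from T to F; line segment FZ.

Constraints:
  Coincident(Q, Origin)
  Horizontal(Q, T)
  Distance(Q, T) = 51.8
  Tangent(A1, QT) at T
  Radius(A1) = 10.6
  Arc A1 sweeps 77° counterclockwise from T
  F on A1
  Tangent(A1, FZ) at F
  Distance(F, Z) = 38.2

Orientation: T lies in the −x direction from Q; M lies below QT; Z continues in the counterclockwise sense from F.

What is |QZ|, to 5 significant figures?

84.059

Q is at the origin; QT is horizontal with |QT| = 51.8 and T on the −x side, so T = (-51.800, 0.0000). The tangent condition forces MT to be normal to QT, so M = T + (0, -10.6) = (-51.800, -10.600). On A1, T sits at bearing 90° from M; a 77° counterclockwise sweep puts F at bearing 167°, so F = M + 10.6·(cos 167°, sin 167°) = (-62.128, -8.2155). The tangent condition forces MF to be normal to FZ, so FZ runs along (−sin 167°, cos 167°); with |FZ| = 38.2, Z = (-70.721, -45.436). Then |QZ| = |Z − Q| = 84.059.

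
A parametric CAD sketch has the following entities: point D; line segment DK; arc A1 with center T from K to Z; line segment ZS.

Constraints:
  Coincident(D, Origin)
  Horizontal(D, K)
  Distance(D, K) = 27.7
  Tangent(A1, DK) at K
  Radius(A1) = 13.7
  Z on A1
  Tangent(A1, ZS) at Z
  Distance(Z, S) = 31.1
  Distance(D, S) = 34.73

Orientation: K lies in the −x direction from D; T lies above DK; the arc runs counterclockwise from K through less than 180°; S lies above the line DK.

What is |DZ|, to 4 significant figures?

17.21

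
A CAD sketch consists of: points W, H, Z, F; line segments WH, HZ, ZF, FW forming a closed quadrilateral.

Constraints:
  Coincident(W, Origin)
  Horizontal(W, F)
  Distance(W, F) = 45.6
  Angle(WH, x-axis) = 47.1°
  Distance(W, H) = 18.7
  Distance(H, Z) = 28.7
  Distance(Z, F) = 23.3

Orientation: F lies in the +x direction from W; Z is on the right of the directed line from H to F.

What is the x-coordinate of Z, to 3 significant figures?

25.6

W is at the origin; WF is horizontal with |WF| = 45.6 and F in +x, so F = (45.6, 0). WH runs at 47.1° with |WH| = 18.7, so H = (12.7, 13.7). Z is determined by |HZ| = 28.7 and |ZF| = 23.3 together: it lies at the intersection of circle(H, 28.7) and circle(F, 23.3). With |HF| = 35.6, the foot of the radical line on HF is 21.7 from H and the perpendicular offset is √(28.7² − 21.7²) = 18.7. Taking the right-of-HF solution: Z = (25.6, -12.0).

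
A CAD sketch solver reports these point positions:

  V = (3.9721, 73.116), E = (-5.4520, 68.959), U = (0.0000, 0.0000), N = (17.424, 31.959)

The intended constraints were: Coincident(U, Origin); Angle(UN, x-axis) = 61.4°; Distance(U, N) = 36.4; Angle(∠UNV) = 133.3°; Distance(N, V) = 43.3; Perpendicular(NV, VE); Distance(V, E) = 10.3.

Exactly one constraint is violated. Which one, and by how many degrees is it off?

Perpendicular(NV, VE) — off by 5.70°.

U = (0.00, 0.00) ✓; UN at 61.40° ✓; |UN| = 36.40 ✓; ∠UNV = 133.3° ✓; |NV| = 43.30 ✓; ∠(NV, VE) = 95.70° ✗; |VE| = 10.30 ✓.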